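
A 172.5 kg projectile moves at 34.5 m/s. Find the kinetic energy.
KE = ½mv² = ½(172.5)(34.5)² = 102700 J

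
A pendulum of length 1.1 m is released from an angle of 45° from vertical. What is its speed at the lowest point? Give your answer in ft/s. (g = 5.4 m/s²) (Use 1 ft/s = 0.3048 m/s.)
h = L(1 − cosθ) = 1.1(1 − cos45°) = 0.322183 m
v = √(2gh) = √(2·5.4·0.322183) = 1.86536 m/s = 6.12 ft/s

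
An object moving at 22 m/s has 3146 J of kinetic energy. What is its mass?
m = 2·KE/v² = 2·3146/(22)² = 13.0 kg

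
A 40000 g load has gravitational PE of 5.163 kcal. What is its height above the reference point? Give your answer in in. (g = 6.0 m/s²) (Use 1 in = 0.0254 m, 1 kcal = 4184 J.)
Convert to SI: m = 40.0 kg, PE = 21602.0 J
h = PE/(mg) = 21602.0/(40.0·6.0) = 90.0083 m = 3544 in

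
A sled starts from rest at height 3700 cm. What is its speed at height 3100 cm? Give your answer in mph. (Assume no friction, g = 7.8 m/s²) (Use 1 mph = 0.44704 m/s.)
Convert to SI: h₁−h₂ = 6.0 m
mgh₁ = mgh₂ + ½mv² ⇒ v = √(2g(h₁−h₂)) = √(2·7.8·6.0) = 9.67471 m/s = 21.64 mph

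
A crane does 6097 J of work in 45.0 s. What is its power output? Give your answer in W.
P = W/t = 6097.0/45.0 = 135.5 W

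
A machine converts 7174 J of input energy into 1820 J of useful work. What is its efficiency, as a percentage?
η = W_out/W_in = 1820/7174 = 25.37%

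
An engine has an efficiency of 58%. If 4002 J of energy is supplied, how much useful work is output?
W_out = η·W_in = 0.58·4002 = 2321.16 J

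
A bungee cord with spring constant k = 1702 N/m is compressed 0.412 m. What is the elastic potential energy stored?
PE = ½kx² = ½(1702)(0.412)² = 144.5 J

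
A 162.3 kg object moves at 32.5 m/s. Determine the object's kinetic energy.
KE = ½mv² = ½(162.3)(32.5)² = 85710 J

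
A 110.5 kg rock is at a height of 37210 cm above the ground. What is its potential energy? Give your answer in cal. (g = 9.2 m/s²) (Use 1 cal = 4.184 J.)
Convert to SI: m = 110.5 kg, h = 372.1 m
PE = mgh = (110.5)(9.2)(372.1) = 378277 J = 90410 cal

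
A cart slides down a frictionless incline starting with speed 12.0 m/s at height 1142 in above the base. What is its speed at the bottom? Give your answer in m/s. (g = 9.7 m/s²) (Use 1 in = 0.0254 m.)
Convert to SI: v₀ = 12.0 m/s, h = 29.0068 m
½mv₀² + mgh = ½mv² ⇒ v = √(v₀² + 2gh) = √(12.0² + 2·9.7·29.0068) = 26.58 m/s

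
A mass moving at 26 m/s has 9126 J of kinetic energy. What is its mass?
m = 2·KE/v² = 2·9126/(26)² = 27.0 kg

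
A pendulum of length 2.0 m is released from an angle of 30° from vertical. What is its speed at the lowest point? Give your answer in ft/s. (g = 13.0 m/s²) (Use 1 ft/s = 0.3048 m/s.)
h = L(1 − cosθ) = 2.0(1 − cos30°) = 0.267949 m
v = √(2gh) = √(2·13.0·0.267949) = 2.63945 m/s = 8.66 ft/s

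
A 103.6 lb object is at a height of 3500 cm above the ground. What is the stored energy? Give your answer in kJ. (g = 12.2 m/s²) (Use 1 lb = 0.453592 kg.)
Convert to SI: m = 46.9921 kg, h = 35.0 m
PE = mgh = (46.9921)(12.2)(35.0) = 20065.6 J = 20.07 kJ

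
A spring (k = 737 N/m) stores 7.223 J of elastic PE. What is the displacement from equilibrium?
x = √(2·PE/k) = √(2·7.223/737) = 0.14 m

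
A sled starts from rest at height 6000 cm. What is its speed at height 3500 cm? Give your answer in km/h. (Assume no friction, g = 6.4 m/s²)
Convert to SI: h₁−h₂ = 25.0 m
mgh₁ = mgh₂ + ½mv² ⇒ v = √(2g(h₁−h₂)) = √(2·6.4·25.0) = 17.8885 m/s = 64.4 km/h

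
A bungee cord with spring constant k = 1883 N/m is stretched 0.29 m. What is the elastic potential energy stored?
PE = ½kx² = ½(1883)(0.29)² = 79.18 J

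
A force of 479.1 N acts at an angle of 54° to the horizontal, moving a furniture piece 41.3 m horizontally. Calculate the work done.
W = F·d·cosθ = (479.1)(41.3)cos(54°) = 11630 J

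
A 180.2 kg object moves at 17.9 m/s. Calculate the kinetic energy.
KE = ½mv² = ½(180.2)(17.9)² = 28870 J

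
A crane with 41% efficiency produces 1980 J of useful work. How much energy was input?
W_in = W_out/η = 1980/0.41 = 4829 J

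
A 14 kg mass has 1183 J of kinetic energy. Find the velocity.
v = √(2·KE/m) = √(2·1183/14) = 13.0 m/s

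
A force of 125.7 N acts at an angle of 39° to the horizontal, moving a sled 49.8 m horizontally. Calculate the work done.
W = F·d·cosθ = (125.7)(49.8)cos(39°) = 4865 J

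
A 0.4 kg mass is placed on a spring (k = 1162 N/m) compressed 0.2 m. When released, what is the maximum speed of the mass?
½kx² = ½mv² ⇒ v = x√(k/m) = (0.2)√(1162/0.4) = 10.78 m/s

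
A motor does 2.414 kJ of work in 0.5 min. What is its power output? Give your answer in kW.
Convert to SI: W = 2414.0 J, t = 30.0 s
P = W/t = 2414.0/30.0 = 80.4667 W = 0.08047 kW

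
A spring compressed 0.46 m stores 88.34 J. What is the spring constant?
k = 2·PE/x² = 2·88.34/(0.46)² = 835.0 N/m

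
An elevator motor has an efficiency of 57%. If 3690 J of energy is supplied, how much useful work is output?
W_out = η·W_in = 0.57·3690 = 2103.3 J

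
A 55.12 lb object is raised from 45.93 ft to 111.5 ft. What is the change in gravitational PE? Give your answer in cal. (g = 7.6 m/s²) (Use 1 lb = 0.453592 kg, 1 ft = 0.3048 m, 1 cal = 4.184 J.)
Convert to SI: m = 25.002 kg, Δh = 19.9857 m
ΔPE = mgΔh = (25.002)(7.6)(19.9857) = 3797.59 J = 907.6 cal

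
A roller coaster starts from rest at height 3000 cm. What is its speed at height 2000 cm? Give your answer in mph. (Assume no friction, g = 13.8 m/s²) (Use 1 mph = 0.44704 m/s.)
Convert to SI: h₁−h₂ = 10.0 m
mgh₁ = mgh₂ + ½mv² ⇒ v = √(2g(h₁−h₂)) = √(2·13.8·10.0) = 16.6132 m/s = 37.16 mph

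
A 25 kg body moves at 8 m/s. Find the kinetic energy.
KE = ½mv² = ½(25)(8)² = 800.0 J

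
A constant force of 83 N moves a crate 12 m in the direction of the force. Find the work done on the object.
W = F·d = (83)(12) = 996.0 J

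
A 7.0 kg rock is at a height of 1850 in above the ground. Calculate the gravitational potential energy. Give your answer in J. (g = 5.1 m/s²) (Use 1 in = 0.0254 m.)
Convert to SI: m = 7.0 kg, h = 46.99 m
PE = mgh = (7.0)(5.1)(46.99) = 1678 J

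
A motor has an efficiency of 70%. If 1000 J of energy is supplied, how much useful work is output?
W_out = η·W_in = 0.7·1000 = 700.0 J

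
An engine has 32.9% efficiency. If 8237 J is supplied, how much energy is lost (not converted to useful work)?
W_lost = W_in(1 − η) = 8237·(1 − 0.329) = 5527 J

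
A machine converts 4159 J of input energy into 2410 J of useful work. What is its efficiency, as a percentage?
η = W_out/W_in = 2410/4159 = 57.95%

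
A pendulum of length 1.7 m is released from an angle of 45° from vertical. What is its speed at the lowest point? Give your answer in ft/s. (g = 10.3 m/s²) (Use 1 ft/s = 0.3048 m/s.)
h = L(1 − cosθ) = 1.7(1 − cos45°) = 0.497918 m
v = √(2gh) = √(2·10.3·0.497918) = 3.20267 m/s = 10.51 ft/s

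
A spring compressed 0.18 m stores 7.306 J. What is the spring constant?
k = 2·PE/x² = 2·7.306/(0.18)² = 451.0 N/m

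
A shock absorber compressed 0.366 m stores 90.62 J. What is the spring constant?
k = 2·PE/x² = 2·90.62/(0.366)² = 1353 N/m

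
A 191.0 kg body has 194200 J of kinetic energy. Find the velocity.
v = √(2·KE/m) = √(2·194200/191.0) = 45.09 m/s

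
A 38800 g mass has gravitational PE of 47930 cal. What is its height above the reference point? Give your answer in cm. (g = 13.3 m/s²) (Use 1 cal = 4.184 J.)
Convert to SI: m = 38.8 kg, PE = 200539 J
h = PE/(mg) = 200539/(38.8·13.3) = 388.612 m = 38860 cm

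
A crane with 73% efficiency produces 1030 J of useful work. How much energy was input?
W_in = W_out/η = 1030/0.73 = 1411 J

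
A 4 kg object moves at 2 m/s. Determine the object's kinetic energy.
KE = ½mv² = ½(4)(2)² = 8.0 J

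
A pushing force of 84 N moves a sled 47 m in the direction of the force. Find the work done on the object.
W = F·d = (84)(47) = 3948 J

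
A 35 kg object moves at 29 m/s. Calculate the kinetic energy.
KE = ½mv² = ½(35)(29)² = 14717.5 J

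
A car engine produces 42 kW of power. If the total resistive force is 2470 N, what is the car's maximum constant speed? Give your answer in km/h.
P = Fv ⇒ v = P/F = 42000 W/2470.0 N = 17.004 m/s = 61.21 km/h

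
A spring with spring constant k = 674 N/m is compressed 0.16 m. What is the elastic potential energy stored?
PE = ½kx² = ½(674)(0.16)² = 8.627 J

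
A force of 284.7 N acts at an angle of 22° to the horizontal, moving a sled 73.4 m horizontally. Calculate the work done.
W = F·d·cosθ = (284.7)(73.4)cos(22°) = 19380 J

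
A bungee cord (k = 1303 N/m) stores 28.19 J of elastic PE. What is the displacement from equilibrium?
x = √(2·PE/k) = √(2·28.19/1303) = 0.208 m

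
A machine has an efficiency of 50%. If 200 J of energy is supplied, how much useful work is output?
W_out = η·W_in = 0.5·200 = 100.0 J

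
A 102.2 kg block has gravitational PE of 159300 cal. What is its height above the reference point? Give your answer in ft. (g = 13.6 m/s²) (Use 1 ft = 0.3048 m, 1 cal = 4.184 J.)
Convert to SI: m = 102.2 kg, PE = 666511 J
h = PE/(mg) = 666511/(102.2·13.6) = 479.532 m = 1573 ft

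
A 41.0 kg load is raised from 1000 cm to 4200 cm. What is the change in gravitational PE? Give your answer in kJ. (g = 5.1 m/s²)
Convert to SI: m = 41.0 kg, Δh = 32.0 m
ΔPE = mgΔh = (41.0)(5.1)(32.0) = 6691.2 J = 6.691 kJ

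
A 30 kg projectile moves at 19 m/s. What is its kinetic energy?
KE = ½mv² = ½(30)(19)² = 5415.0 J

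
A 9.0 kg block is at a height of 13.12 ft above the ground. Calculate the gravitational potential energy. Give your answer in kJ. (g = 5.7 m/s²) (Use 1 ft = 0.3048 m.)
Convert to SI: m = 9.0 kg, h = 3.99898 m
PE = mgh = (9.0)(5.7)(3.99898) = 205.147 J = 0.2051 kJ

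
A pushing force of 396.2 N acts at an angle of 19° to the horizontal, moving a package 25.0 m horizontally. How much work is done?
W = F·d·cosθ = (396.2)(25.0)cos(19°) = 9365 J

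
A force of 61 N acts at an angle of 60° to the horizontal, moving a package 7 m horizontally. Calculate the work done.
W = F·d·cosθ = (61)(7)cos(60°) = 213.5 J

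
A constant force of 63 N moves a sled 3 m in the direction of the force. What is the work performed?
W = F·d = (63)(3) = 189.0 J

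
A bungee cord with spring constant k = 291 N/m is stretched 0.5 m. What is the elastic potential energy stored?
PE = ½kx² = ½(291)(0.5)² = 36.38 J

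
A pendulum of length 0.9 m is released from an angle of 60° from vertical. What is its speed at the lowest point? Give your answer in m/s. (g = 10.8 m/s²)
h = L(1 − cosθ) = 0.9(1 − cos60°) = 0.45 m
v = √(2gh) = √(2·10.8·0.45) = 3.118 m/s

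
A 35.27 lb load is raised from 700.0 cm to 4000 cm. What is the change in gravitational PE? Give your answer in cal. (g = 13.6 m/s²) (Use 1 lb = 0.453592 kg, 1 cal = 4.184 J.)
Convert to SI: m = 15.9982 kg, Δh = 33.0 m
ΔPE = mgΔh = (15.9982)(13.6)(33.0) = 7179.99 J = 1716 cal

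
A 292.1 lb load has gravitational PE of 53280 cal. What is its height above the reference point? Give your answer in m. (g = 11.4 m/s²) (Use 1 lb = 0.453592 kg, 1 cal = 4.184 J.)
Convert to SI: m = 132.494 kg, PE = 222924 J
h = PE/(mg) = 222924/(132.494·11.4) = 147.6 m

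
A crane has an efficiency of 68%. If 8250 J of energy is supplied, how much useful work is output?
W_out = η·W_in = 0.68·8250 = 5610.0 J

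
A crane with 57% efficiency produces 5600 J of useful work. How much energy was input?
W_in = W_out/η = 5600/0.57 = 9825 J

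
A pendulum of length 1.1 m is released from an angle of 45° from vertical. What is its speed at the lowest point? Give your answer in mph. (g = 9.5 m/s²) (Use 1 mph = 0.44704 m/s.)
h = L(1 − cosθ) = 1.1(1 − cos45°) = 0.322183 m
v = √(2gh) = √(2·9.5·0.322183) = 2.47416 m/s = 5.535 mph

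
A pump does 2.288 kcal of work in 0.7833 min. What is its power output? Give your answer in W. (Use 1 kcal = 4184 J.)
Convert to SI: W = 9572.99 J, t = 46.998 s
P = W/t = 9572.99/46.998 = 203.7 W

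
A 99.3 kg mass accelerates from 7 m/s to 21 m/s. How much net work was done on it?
W = ΔKE = ½m(v₂² − v₁²) = ½(99.3)(21² − 7²) = 19462.8 J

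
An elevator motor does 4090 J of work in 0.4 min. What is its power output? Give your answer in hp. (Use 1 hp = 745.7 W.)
Convert to SI: W = 4090.0 J, t = 24.0 s
P = W/t = 4090.0/24.0 = 170.417 W = 0.2285 hp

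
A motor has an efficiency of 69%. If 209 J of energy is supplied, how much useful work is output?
W_out = η·W_in = 0.69·209 = 144.21 J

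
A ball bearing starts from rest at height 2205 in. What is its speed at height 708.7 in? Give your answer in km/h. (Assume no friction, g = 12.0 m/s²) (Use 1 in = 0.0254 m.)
Convert to SI: h₁−h₂ = 38.006 m
mgh₁ = mgh₂ + ½mv² ⇒ v = √(2g(h₁−h₂)) = √(2·12.0·38.006) = 30.2017 m/s = 108.7 km/h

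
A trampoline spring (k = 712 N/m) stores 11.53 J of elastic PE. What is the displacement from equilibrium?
x = √(2·PE/k) = √(2·11.53/712) = 0.18 m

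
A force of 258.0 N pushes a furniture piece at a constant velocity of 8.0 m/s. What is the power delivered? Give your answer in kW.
P = Fv = (258.0)(8.0) = 2064.0 W = 2.064 kW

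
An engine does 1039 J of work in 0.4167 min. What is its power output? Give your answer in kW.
Convert to SI: W = 1039.0 J, t = 25.002 s
P = W/t = 1039.0/25.002 = 41.5567 W = 0.04156 kW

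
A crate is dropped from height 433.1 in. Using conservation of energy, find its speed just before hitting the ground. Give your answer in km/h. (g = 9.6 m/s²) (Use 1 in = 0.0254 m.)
Convert to SI: h = 11.0007 m
mgh = ½mv² ⇒ v = √(2gh) = √(2·9.6·11.0007) = 14.5332 m/s = 52.32 km/h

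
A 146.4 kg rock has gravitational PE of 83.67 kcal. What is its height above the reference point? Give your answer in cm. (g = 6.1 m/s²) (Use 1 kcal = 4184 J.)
Convert to SI: m = 146.4 kg, PE = 350075 J
h = PE/(mg) = 350075/(146.4·6.1) = 392.004 m = 39200 cm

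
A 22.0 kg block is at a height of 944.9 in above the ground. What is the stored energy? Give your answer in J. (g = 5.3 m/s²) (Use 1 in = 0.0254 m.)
Convert to SI: m = 22.0 kg, h = 24.0005 m
PE = mgh = (22.0)(5.3)(24.0005) = 2798 J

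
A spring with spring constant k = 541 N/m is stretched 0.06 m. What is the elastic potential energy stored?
PE = ½kx² = ½(541)(0.06)² = 0.9738 J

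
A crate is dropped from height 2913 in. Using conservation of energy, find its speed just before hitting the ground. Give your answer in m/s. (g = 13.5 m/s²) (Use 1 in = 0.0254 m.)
Convert to SI: h = 73.9902 m
mgh = ½mv² ⇒ v = √(2gh) = √(2·13.5·73.9902) = 44.7 m/s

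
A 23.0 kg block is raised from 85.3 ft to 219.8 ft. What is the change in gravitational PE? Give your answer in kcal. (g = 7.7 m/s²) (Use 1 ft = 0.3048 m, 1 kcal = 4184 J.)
Convert to SI: m = 23.0 kg, Δh = 40.9956 m
ΔPE = mgΔh = (23.0)(7.7)(40.9956) = 7260.32 J = 1.735 kcal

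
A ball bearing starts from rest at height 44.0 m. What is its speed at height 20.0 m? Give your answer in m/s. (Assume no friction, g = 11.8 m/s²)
mgh₁ = mgh₂ + ½mv² ⇒ v = √(2g(h₁−h₂)) = √(2·11.8·24.0) = 23.8 m/s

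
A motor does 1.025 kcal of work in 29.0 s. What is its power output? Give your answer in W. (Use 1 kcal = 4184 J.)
Convert to SI: W = 4288.6 J, t = 29.0 s
P = W/t = 4288.6/29.0 = 147.9 W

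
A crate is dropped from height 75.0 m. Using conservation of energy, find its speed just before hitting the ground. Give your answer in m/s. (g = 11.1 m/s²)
mgh = ½mv² ⇒ v = √(2gh) = √(2·11.1·75.0) = 40.8 m/s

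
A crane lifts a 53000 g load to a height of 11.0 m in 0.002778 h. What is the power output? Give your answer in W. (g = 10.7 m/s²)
Convert to SI: m = 53.0 kg, h = 11.0 m, t = 10.0008 s
P = mgh/t = (53.0)(10.7)(11.0)/10.0008 = 623.8 W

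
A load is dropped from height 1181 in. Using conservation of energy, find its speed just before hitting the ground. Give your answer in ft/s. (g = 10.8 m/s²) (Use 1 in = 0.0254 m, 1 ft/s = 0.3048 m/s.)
Convert to SI: h = 29.9974 m
mgh = ½mv² ⇒ v = √(2gh) = √(2·10.8·29.9974) = 25.4547 m/s = 83.51 ft/s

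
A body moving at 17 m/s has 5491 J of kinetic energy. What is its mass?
m = 2·KE/v² = 2·5491/(17)² = 38.0 kg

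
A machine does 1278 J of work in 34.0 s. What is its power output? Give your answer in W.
P = W/t = 1278.0/34.0 = 37.59 W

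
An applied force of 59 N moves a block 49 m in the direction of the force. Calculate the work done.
W = F·d = (59)(49) = 2891 J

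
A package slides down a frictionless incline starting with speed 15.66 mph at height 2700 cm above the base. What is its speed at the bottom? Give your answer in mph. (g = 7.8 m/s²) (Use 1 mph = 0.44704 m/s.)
Convert to SI: v₀ = 7.00065 m/s, h = 27.0 m
½mv₀² + mgh = ½mv² ⇒ v = √(v₀² + 2gh) = √(7.00065² + 2·7.8·27.0) = 21.6843 m/s = 48.51 mph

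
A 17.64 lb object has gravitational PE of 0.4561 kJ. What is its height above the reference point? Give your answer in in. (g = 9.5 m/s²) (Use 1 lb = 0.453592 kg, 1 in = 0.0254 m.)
Convert to SI: m = 8.00136 kg, PE = 456.1 J
h = PE/(mg) = 456.1/(8.00136·9.5) = 6.00029 m = 236.2 in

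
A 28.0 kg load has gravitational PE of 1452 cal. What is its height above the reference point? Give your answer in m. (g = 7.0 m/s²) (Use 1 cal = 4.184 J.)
Convert to SI: m = 28.0 kg, PE = 6075.17 J
h = PE/(mg) = 6075.17/(28.0·7.0) = 31.0 m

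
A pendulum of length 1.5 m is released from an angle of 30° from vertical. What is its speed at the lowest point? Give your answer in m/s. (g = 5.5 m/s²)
h = L(1 − cosθ) = 1.5(1 − cos30°) = 0.200962 m
v = √(2gh) = √(2·5.5·0.200962) = 1.487 m/s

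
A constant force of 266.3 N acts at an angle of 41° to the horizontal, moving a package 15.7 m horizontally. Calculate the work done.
W = F·d·cosθ = (266.3)(15.7)cos(41°) = 3155 J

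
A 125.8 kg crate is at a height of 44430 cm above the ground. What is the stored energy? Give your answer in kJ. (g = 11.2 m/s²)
Convert to SI: m = 125.8 kg, h = 444.3 m
PE = mgh = (125.8)(11.2)(444.3) = 626001 J = 626.0 kJ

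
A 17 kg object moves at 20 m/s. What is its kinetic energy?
KE = ½mv² = ½(17)(20)² = 3400.0 J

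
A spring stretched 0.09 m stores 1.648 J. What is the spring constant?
k = 2·PE/x² = 2·1.648/(0.09)² = 406.9 N/m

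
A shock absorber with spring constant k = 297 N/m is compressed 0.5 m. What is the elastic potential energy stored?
PE = ½kx² = ½(297)(0.5)² = 37.13 J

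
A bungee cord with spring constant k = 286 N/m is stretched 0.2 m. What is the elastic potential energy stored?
PE = ½kx² = ½(286)(0.2)² = 5.72 J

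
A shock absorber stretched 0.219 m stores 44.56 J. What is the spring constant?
k = 2·PE/x² = 2·44.56/(0.219)² = 1858 N/m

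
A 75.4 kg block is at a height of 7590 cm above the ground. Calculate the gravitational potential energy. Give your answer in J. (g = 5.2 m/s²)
Convert to SI: m = 75.4 kg, h = 75.9 m
PE = mgh = (75.4)(5.2)(75.9) = 29760 J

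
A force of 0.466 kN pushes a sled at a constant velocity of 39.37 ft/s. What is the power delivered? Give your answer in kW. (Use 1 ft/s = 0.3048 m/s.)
Convert to SI: F = 466.0 N, v = 12.0 m/s
P = Fv = (466.0)(12.0) = 5591.99 W = 5.592 kW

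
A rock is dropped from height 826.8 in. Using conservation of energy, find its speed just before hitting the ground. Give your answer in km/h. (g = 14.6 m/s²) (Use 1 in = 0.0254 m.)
Convert to SI: h = 21.0007 m
mgh = ½mv² ⇒ v = √(2gh) = √(2·14.6·21.0007) = 24.7633 m/s = 89.15 km/h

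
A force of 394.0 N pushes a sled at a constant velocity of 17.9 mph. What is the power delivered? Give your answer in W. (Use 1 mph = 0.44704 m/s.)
Convert to SI: F = 394.0 N, v = 8.00202 m/s
P = Fv = (394.0)(8.00202) = 3153 W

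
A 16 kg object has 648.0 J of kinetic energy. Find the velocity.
v = √(2·KE/m) = √(2·648.0/16) = 9.0 m/s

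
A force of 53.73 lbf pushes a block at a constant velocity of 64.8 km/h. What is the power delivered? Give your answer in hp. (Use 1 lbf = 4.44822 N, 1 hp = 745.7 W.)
Convert to SI: F = 239.003 N, v = 18.0 m/s
P = Fv = (239.003)(18.0) = 4302.05 W = 5.769 hp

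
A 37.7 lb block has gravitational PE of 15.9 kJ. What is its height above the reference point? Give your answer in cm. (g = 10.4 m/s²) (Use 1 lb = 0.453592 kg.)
Convert to SI: m = 17.1004 kg, PE = 15900.0 J
h = PE/(mg) = 15900.0/(17.1004·10.4) = 89.404 m = 8940 cm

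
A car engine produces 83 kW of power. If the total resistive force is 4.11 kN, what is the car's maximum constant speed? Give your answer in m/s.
Convert to SI: F = 4110.0 N
P = Fv ⇒ v = P/F = 83000 W/4110.0 N = 20.19 m/s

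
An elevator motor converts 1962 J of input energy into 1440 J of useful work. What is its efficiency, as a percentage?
η = W_out/W_in = 1440/1962 = 73.39%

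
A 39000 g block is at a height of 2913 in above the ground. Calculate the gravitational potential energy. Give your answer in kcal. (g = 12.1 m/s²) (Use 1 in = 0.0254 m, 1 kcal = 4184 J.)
Convert to SI: m = 39.0 kg, h = 73.9902 m
PE = mgh = (39.0)(12.1)(73.9902) = 34916.0 J = 8.345 kcal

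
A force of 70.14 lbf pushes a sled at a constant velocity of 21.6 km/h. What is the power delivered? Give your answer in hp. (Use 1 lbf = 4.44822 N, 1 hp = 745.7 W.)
Convert to SI: F = 311.998 N, v = 6.0 m/s
P = Fv = (311.998)(6.0) = 1871.99 W = 2.51 hp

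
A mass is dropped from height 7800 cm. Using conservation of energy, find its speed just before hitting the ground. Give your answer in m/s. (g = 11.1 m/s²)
Convert to SI: h = 78.0 m
mgh = ½mv² ⇒ v = √(2gh) = √(2·11.1·78.0) = 41.61 m/s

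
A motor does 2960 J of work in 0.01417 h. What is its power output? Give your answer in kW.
Convert to SI: W = 2960.0 J, t = 51.012 s
P = W/t = 2960.0/51.012 = 58.0256 W = 0.05803 kW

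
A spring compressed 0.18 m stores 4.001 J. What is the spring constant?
k = 2·PE/x² = 2·4.001/(0.18)² = 247.0 N/m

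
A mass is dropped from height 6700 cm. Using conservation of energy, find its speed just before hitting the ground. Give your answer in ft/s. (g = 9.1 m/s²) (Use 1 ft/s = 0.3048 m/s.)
Convert to SI: h = 67.0 m
mgh = ½mv² ⇒ v = √(2gh) = √(2·9.1·67.0) = 34.9199 m/s = 114.6 ft/s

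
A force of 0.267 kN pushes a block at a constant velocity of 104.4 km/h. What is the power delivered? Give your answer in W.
Convert to SI: F = 267.0 N, v = 29.0 m/s
P = Fv = (267.0)(29.0) = 7743 W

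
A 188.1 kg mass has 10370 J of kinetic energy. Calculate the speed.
v = √(2·KE/m) = √(2·10370/188.1) = 10.5 m/s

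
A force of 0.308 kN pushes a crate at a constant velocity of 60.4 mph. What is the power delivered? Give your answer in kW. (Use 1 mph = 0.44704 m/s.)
Convert to SI: F = 308.0 N, v = 27.0012 m/s
P = Fv = (308.0)(27.0012) = 8316.37 W = 8.316 kW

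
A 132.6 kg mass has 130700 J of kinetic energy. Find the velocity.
v = √(2·KE/m) = √(2·130700/132.6) = 44.4 m/s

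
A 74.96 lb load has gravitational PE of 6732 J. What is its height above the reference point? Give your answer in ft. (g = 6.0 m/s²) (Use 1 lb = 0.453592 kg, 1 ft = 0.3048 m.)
Convert to SI: m = 34.0013 kg, PE = 6732.0 J
h = PE/(mg) = 6732.0/(34.0013·6.0) = 32.9988 m = 108.3 ft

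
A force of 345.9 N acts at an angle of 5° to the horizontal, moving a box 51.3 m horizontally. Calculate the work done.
W = F·d·cosθ = (345.9)(51.3)cos(5°) = 17680 J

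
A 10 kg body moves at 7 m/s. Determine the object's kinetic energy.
KE = ½mv² = ½(10)(7)² = 245.0 J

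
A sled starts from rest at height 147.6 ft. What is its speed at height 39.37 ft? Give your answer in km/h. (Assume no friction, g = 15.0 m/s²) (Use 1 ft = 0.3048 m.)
Convert to SI: h₁−h₂ = 32.9885 m
mgh₁ = mgh₂ + ½mv² ⇒ v = √(2g(h₁−h₂)) = √(2·15.0·32.9885) = 31.4588 m/s = 113.3 km/h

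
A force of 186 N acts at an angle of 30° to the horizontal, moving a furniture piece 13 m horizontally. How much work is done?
W = F·d·cosθ = (186)(13)cos(30°) = 2094 J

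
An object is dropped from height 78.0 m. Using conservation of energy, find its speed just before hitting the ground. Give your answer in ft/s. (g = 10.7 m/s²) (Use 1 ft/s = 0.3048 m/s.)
mgh = ½mv² ⇒ v = √(2gh) = √(2·10.7·78.0) = 40.8558 m/s = 134.0 ft/s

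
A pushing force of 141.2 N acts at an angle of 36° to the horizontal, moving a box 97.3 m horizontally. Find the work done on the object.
W = F·d·cosθ = (141.2)(97.3)cos(36°) = 11110 J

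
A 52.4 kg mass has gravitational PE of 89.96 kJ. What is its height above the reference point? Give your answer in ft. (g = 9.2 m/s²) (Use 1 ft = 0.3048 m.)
Convert to SI: m = 52.4 kg, PE = 89960.0 J
h = PE/(mg) = 89960.0/(52.4·9.2) = 186.608 m = 612.2 ft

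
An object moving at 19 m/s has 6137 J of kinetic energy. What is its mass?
m = 2·KE/v² = 2·6137/(19)² = 34.0 kg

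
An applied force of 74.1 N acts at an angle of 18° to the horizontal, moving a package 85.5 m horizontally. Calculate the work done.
W = F·d·cosθ = (74.1)(85.5)cos(18°) = 6025 J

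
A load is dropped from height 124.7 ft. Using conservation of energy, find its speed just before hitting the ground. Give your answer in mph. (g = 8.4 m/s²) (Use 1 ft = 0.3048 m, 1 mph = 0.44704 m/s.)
Convert to SI: h = 38.0086 m
mgh = ½mv² ⇒ v = √(2gh) = √(2·8.4·38.0086) = 25.2694 m/s = 56.53 mph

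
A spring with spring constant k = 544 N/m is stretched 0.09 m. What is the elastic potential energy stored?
PE = ½kx² = ½(544)(0.09)² = 2.203 J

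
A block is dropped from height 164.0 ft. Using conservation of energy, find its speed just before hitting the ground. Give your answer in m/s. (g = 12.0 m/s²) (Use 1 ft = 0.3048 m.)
Convert to SI: h = 49.9872 m
mgh = ½mv² ⇒ v = √(2gh) = √(2·12.0·49.9872) = 34.64 m/s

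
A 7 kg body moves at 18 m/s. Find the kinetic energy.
KE = ½mv² = ½(7)(18)² = 1134.0 J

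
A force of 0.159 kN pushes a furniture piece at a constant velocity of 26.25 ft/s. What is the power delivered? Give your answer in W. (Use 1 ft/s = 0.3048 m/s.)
Convert to SI: F = 159.0 N, v = 8.001 m/s
P = Fv = (159.0)(8.001) = 1272 W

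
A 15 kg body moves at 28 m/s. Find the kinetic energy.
KE = ½mv² = ½(15)(28)² = 5880.0 J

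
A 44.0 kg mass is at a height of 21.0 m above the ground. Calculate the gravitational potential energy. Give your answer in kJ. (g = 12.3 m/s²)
PE = mgh = (44.0)(12.3)(21.0) = 11365.2 J = 11.37 kJ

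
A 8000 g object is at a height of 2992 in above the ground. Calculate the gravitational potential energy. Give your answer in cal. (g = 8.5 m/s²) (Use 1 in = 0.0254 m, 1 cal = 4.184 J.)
Convert to SI: m = 8.0 kg, h = 75.9968 m
PE = mgh = (8.0)(8.5)(75.9968) = 5167.78 J = 1235 cal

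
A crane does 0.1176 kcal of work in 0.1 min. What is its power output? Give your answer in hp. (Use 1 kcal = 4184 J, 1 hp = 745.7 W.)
Convert to SI: W = 492.038 J, t = 6.0 s
P = W/t = 492.038/6.0 = 82.0064 W = 0.11 hp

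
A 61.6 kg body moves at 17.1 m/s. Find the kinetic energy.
KE = ½mv² = ½(61.6)(17.1)² = 9006 J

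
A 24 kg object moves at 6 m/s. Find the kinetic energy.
KE = ½mv² = ½(24)(6)² = 432.0 J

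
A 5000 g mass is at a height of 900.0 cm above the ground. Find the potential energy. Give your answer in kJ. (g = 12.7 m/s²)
Convert to SI: m = 5.0 kg, h = 9.0 m
PE = mgh = (5.0)(12.7)(9.0) = 571.5 J = 0.5715 kJ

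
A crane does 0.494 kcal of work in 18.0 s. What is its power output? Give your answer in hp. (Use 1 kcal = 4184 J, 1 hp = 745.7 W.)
Convert to SI: W = 2066.9 J, t = 18.0 s
P = W/t = 2066.9/18.0 = 114.828 W = 0.154 hp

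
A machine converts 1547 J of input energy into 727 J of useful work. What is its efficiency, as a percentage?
η = W_out/W_in = 727/1547 = 46.99%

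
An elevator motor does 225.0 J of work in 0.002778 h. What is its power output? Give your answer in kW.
Convert to SI: W = 225.0 J, t = 10.0008 s
P = W/t = 225.0/10.0008 = 22.4982 W = 0.0225 kW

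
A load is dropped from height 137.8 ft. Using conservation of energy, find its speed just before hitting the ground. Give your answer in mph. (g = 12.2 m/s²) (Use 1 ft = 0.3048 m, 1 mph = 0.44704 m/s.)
Convert to SI: h = 42.0014 m
mgh = ½mv² ⇒ v = √(2gh) = √(2·12.2·42.0014) = 32.013 m/s = 71.61 mph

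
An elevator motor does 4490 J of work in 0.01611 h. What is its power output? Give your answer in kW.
Convert to SI: W = 4490.0 J, t = 57.996 s
P = W/t = 4490.0/57.996 = 77.4191 W = 0.07742 kW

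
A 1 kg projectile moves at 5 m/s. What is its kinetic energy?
KE = ½mv² = ½(1)(5)² = 12.5 J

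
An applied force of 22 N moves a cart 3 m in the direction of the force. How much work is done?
W = F·d = (22)(3) = 66.0 J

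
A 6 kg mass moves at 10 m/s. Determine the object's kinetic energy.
KE = ½mv² = ½(6)(10)² = 300.0 J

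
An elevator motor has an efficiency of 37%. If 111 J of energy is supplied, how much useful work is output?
W_out = η·W_in = 0.37·111 = 41.07 J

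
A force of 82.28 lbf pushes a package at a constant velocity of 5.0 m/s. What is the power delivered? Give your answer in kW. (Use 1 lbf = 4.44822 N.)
Convert to SI: F = 366.0 N, v = 5.0 m/s
P = Fv = (366.0)(5.0) = 1830.0 W = 1.83 kW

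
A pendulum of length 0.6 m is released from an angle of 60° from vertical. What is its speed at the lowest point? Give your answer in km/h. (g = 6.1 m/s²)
h = L(1 − cosθ) = 0.6(1 − cos60°) = 0.3 m
v = √(2gh) = √(2·6.1·0.3) = 1.91311 m/s = 6.887 km/h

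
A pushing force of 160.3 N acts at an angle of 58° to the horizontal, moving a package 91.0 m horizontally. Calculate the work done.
W = F·d·cosθ = (160.3)(91.0)cos(58°) = 7730 J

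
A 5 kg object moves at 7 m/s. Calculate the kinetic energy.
KE = ½mv² = ½(5)(7)² = 122.5 J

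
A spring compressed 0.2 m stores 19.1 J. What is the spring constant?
k = 2·PE/x² = 2·19.1/(0.2)² = 955.0 N/m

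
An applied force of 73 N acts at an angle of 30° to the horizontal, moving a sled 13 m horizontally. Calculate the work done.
W = F·d·cosθ = (73)(13)cos(30°) = 821.9 J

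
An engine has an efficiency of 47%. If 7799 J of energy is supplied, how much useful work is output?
W_out = η·W_in = 0.47·7799 = 3665.53 J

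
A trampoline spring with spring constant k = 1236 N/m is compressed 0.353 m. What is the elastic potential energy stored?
PE = ½kx² = ½(1236)(0.353)² = 77.01 J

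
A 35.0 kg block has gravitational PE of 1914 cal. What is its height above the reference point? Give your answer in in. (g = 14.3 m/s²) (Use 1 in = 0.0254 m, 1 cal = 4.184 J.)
Convert to SI: m = 35.0 kg, PE = 8008.18 J
h = PE/(mg) = 8008.18/(35.0·14.3) = 16.0004 m = 629.9 in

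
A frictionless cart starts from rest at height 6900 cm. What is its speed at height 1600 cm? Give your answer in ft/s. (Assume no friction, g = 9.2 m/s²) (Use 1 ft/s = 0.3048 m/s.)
Convert to SI: h₁−h₂ = 53.0 m
mgh₁ = mgh₂ + ½mv² ⇒ v = √(2g(h₁−h₂)) = √(2·9.2·53.0) = 31.2282 m/s = 102.5 ft/s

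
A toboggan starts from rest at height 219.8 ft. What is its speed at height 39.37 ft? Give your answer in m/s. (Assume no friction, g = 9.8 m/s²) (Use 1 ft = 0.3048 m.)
Convert to SI: h₁−h₂ = 54.9951 m
mgh₁ = mgh₂ + ½mv² ⇒ v = √(2g(h₁−h₂)) = √(2·9.8·54.9951) = 32.83 m/s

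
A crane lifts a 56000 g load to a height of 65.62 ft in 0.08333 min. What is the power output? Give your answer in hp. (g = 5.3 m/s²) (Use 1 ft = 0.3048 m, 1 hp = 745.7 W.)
Convert to SI: m = 56.0 kg, h = 20.001 m, t = 4.9998 s
P = mgh/t = (56.0)(5.3)(20.001)/4.9998 = 1187.31 W = 1.592 hp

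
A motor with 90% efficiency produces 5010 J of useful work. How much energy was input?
W_in = W_out/η = 5010/0.9 = 5567 J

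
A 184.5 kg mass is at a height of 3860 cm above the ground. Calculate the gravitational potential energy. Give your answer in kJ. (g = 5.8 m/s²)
Convert to SI: m = 184.5 kg, h = 38.6 m
PE = mgh = (184.5)(5.8)(38.6) = 41305.9 J = 41.31 kJ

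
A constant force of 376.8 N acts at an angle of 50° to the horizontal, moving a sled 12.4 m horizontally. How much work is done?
W = F·d·cosθ = (376.8)(12.4)cos(50°) = 3003 J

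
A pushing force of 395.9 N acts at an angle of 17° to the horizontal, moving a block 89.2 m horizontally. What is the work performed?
W = F·d·cosθ = (395.9)(89.2)cos(17°) = 33770 J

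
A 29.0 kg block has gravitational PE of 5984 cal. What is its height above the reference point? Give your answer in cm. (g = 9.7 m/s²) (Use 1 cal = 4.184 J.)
Convert to SI: m = 29.0 kg, PE = 25037.1 J
h = PE/(mg) = 25037.1/(29.0·9.7) = 89.0048 m = 8900 cm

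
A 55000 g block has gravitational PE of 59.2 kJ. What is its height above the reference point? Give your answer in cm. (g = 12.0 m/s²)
Convert to SI: m = 55.0 kg, PE = 59200.0 J
h = PE/(mg) = 59200.0/(55.0·12.0) = 89.697 m = 8970 cm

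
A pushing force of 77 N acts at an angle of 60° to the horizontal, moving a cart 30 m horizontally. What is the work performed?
W = F·d·cosθ = (77)(30)cos(60°) = 1155 J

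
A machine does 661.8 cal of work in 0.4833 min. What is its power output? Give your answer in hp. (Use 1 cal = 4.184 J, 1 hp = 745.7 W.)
Convert to SI: W = 2768.97 J, t = 28.998 s
P = W/t = 2768.97/28.998 = 95.4884 W = 0.1281 hp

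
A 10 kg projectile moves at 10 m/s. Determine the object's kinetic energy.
KE = ½mv² = ½(10)(10)² = 500.0 J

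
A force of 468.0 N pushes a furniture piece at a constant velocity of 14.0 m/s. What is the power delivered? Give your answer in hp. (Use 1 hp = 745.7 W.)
P = Fv = (468.0)(14.0) = 6552.0 W = 8.786 hp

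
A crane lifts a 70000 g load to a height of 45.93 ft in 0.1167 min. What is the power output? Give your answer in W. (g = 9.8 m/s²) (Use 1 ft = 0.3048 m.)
Convert to SI: m = 70.0 kg, h = 13.9995 m, t = 7.002 s
P = mgh/t = (70.0)(9.8)(13.9995)/7.002 = 1372 W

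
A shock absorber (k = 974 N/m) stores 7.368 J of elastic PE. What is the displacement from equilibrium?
x = √(2·PE/k) = √(2·7.368/974) = 0.123 m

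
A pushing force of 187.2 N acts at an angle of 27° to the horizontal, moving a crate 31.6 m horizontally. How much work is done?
W = F·d·cosθ = (187.2)(31.6)cos(27°) = 5271 J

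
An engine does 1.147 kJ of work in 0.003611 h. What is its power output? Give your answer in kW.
Convert to SI: W = 1147.0 J, t = 12.9996 s
P = W/t = 1147.0/12.9996 = 88.2335 W = 0.08823 kW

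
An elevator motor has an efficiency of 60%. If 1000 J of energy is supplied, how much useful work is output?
W_out = η·W_in = 0.6·1000 = 600.0 J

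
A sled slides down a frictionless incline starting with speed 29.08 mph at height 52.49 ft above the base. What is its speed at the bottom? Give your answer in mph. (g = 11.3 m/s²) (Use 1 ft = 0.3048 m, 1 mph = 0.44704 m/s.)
Convert to SI: v₀ = 12.9999 m/s, h = 15.999 m
½mv₀² + mgh = ½mv² ⇒ v = √(v₀² + 2gh) = √(12.9999² + 2·11.3·15.999) = 23.0342 m/s = 51.53 mph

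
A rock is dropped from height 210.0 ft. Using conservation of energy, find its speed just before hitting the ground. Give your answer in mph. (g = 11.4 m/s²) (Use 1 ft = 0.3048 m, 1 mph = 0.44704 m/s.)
Convert to SI: h = 64.008 m
mgh = ½mv² ⇒ v = √(2gh) = √(2·11.4·64.008) = 38.2019 m/s = 85.46 mph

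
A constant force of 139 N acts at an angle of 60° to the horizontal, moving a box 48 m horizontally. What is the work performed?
W = F·d·cosθ = (139)(48)cos(60°) = 3336 J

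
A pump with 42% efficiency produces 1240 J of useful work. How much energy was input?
W_in = W_out/η = 1240/0.42 = 2952 J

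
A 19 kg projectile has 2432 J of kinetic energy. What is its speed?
v = √(2·KE/m) = √(2·2432/19) = 16.0 m/s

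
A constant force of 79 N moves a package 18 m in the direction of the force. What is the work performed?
W = F·d = (79)(18) = 1422 J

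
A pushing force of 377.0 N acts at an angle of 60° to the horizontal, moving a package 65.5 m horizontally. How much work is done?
W = F·d·cosθ = (377.0)(65.5)cos(60°) = 12350 J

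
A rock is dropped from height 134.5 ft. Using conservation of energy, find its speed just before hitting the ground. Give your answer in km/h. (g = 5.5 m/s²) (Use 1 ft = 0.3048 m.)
Convert to SI: h = 40.9956 m
mgh = ½mv² ⇒ v = √(2gh) = √(2·5.5·40.9956) = 21.2356 m/s = 76.45 km/h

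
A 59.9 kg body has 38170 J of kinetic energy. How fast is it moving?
v = √(2·KE/m) = √(2·38170/59.9) = 35.7 m/s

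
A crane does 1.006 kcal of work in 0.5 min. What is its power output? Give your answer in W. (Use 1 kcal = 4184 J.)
Convert to SI: W = 4209.1 J, t = 30.0 s
P = W/t = 4209.1/30.0 = 140.3 W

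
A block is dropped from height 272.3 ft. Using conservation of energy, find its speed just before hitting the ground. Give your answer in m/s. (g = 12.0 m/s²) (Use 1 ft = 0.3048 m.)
Convert to SI: h = 82.997 m
mgh = ½mv² ⇒ v = √(2gh) = √(2·12.0·82.997) = 44.63 m/s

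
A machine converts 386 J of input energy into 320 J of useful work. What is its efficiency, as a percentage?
η = W_out/W_in = 320/386 = 82.9%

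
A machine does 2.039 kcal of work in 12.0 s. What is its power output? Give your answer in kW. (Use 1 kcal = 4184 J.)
Convert to SI: W = 8531.18 J, t = 12.0 s
P = W/t = 8531.18/12.0 = 710.931 W = 0.7109 kW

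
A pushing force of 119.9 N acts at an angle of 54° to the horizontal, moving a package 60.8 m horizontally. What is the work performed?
W = F·d·cosθ = (119.9)(60.8)cos(54°) = 4285 J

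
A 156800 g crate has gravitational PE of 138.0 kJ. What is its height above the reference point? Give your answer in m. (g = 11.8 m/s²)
Convert to SI: m = 156.8 kg, PE = 138000 J
h = PE/(mg) = 138000/(156.8·11.8) = 74.58 m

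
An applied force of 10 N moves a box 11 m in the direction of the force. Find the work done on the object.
W = F·d = (10)(11) = 110.0 J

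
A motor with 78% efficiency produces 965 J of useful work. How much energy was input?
W_in = W_out/η = 965/0.78 = 1237 J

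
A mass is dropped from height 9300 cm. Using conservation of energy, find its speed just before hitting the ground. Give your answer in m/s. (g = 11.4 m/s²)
Convert to SI: h = 93.0 m
mgh = ½mv² ⇒ v = √(2gh) = √(2·11.4·93.0) = 46.05 m/s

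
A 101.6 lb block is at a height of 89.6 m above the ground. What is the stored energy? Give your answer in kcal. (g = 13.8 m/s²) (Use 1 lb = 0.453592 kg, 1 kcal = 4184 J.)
Convert to SI: m = 46.0849 kg, h = 89.6 m
PE = mgh = (46.0849)(13.8)(89.6) = 56983.1 J = 13.62 kcal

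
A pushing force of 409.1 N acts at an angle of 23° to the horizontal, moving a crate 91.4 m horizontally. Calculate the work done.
W = F·d·cosθ = (409.1)(91.4)cos(23°) = 34420 J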